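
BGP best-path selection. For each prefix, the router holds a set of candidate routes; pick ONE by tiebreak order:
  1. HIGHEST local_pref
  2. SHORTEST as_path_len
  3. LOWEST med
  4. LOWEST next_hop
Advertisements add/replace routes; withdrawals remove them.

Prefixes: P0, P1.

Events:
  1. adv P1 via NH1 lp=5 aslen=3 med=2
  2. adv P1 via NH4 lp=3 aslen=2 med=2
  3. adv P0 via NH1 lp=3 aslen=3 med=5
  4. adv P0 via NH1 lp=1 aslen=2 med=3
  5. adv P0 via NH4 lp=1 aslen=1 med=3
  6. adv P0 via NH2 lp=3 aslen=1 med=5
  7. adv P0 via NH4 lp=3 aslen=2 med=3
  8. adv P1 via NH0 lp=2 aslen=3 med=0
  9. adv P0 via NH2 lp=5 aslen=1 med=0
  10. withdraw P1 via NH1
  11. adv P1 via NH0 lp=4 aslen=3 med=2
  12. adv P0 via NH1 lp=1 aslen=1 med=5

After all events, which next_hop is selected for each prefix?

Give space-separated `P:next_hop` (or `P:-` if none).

Answer: P0:NH2 P1:NH0

Derivation:
Op 1: best P0=- P1=NH1
Op 2: best P0=- P1=NH1
Op 3: best P0=NH1 P1=NH1
Op 4: best P0=NH1 P1=NH1
Op 5: best P0=NH4 P1=NH1
Op 6: best P0=NH2 P1=NH1
Op 7: best P0=NH2 P1=NH1
Op 8: best P0=NH2 P1=NH1
Op 9: best P0=NH2 P1=NH1
Op 10: best P0=NH2 P1=NH4
Op 11: best P0=NH2 P1=NH0
Op 12: best P0=NH2 P1=NH0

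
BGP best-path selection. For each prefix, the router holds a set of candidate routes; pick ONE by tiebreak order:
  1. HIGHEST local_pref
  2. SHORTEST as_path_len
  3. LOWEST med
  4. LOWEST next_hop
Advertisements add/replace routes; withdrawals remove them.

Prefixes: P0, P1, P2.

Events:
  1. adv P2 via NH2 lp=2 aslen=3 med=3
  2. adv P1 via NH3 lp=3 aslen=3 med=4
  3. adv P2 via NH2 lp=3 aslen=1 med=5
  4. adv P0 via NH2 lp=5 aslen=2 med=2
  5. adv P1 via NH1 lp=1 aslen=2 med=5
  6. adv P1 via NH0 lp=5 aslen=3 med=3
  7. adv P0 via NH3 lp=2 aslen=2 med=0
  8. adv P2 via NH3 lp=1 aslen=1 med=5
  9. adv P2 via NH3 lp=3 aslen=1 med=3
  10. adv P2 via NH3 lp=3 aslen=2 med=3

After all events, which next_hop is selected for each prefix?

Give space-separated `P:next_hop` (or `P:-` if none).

Op 1: best P0=- P1=- P2=NH2
Op 2: best P0=- P1=NH3 P2=NH2
Op 3: best P0=- P1=NH3 P2=NH2
Op 4: best P0=NH2 P1=NH3 P2=NH2
Op 5: best P0=NH2 P1=NH3 P2=NH2
Op 6: best P0=NH2 P1=NH0 P2=NH2
Op 7: best P0=NH2 P1=NH0 P2=NH2
Op 8: best P0=NH2 P1=NH0 P2=NH2
Op 9: best P0=NH2 P1=NH0 P2=NH3
Op 10: best P0=NH2 P1=NH0 P2=NH2

Answer: P0:NH2 P1:NH0 P2:NH2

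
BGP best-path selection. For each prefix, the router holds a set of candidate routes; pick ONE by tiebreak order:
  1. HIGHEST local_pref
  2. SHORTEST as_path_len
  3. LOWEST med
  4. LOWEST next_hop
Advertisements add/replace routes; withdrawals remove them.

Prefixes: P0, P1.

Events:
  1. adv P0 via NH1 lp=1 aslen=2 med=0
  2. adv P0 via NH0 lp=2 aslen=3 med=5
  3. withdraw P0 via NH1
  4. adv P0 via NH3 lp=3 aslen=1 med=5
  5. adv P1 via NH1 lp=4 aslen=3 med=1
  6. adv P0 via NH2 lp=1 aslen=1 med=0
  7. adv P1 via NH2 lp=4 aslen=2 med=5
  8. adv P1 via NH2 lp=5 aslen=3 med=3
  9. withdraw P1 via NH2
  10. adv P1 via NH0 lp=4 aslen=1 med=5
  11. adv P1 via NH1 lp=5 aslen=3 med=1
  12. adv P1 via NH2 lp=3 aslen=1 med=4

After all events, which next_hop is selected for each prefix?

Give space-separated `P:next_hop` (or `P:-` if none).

Op 1: best P0=NH1 P1=-
Op 2: best P0=NH0 P1=-
Op 3: best P0=NH0 P1=-
Op 4: best P0=NH3 P1=-
Op 5: best P0=NH3 P1=NH1
Op 6: best P0=NH3 P1=NH1
Op 7: best P0=NH3 P1=NH2
Op 8: best P0=NH3 P1=NH2
Op 9: best P0=NH3 P1=NH1
Op 10: best P0=NH3 P1=NH0
Op 11: best P0=NH3 P1=NH1
Op 12: best P0=NH3 P1=NH1

Answer: P0:NH3 P1:NH1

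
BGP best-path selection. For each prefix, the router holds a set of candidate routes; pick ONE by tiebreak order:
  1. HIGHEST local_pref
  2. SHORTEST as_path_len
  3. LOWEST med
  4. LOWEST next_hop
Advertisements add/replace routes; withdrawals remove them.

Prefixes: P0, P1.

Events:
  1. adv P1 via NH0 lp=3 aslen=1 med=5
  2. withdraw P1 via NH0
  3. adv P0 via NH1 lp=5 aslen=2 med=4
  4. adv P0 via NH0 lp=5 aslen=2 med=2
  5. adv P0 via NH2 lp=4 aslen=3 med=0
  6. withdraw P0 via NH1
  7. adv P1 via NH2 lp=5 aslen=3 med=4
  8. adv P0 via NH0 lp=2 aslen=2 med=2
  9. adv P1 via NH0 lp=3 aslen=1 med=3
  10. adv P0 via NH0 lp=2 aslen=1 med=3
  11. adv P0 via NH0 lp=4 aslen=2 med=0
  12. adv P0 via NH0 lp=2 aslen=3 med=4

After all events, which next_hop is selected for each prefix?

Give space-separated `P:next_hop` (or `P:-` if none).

Op 1: best P0=- P1=NH0
Op 2: best P0=- P1=-
Op 3: best P0=NH1 P1=-
Op 4: best P0=NH0 P1=-
Op 5: best P0=NH0 P1=-
Op 6: best P0=NH0 P1=-
Op 7: best P0=NH0 P1=NH2
Op 8: best P0=NH2 P1=NH2
Op 9: best P0=NH2 P1=NH2
Op 10: best P0=NH2 P1=NH2
Op 11: best P0=NH0 P1=NH2
Op 12: best P0=NH2 P1=NH2

Answer: P0:NH2 P1:NH2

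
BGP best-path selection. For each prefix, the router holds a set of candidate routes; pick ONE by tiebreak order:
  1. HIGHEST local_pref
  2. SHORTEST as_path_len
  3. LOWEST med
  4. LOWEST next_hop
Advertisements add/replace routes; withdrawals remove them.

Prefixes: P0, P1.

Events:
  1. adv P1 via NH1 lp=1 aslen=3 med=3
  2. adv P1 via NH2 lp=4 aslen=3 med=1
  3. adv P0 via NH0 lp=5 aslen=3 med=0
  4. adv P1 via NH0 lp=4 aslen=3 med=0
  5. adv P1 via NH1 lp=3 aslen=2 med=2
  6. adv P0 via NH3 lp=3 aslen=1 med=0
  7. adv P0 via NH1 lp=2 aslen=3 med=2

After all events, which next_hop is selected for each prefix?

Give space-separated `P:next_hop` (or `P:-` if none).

Op 1: best P0=- P1=NH1
Op 2: best P0=- P1=NH2
Op 3: best P0=NH0 P1=NH2
Op 4: best P0=NH0 P1=NH0
Op 5: best P0=NH0 P1=NH0
Op 6: best P0=NH0 P1=NH0
Op 7: best P0=NH0 P1=NH0

Answer: P0:NH0 P1:NH0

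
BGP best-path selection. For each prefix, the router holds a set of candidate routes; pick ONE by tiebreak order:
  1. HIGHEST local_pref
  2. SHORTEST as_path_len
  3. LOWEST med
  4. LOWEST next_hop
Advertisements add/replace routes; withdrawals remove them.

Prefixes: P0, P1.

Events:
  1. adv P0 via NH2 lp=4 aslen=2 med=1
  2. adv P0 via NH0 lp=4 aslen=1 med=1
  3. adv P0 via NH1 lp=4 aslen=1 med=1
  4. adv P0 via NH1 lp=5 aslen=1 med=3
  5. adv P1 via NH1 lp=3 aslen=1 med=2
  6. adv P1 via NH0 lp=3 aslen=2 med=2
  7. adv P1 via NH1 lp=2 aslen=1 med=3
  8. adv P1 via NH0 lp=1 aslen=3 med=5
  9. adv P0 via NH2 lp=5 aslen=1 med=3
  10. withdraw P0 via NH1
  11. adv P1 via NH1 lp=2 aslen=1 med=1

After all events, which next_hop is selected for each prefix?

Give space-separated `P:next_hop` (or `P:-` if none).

Answer: P0:NH2 P1:NH1

Derivation:
Op 1: best P0=NH2 P1=-
Op 2: best P0=NH0 P1=-
Op 3: best P0=NH0 P1=-
Op 4: best P0=NH1 P1=-
Op 5: best P0=NH1 P1=NH1
Op 6: best P0=NH1 P1=NH1
Op 7: best P0=NH1 P1=NH0
Op 8: best P0=NH1 P1=NH1
Op 9: best P0=NH1 P1=NH1
Op 10: best P0=NH2 P1=NH1
Op 11: best P0=NH2 P1=NH1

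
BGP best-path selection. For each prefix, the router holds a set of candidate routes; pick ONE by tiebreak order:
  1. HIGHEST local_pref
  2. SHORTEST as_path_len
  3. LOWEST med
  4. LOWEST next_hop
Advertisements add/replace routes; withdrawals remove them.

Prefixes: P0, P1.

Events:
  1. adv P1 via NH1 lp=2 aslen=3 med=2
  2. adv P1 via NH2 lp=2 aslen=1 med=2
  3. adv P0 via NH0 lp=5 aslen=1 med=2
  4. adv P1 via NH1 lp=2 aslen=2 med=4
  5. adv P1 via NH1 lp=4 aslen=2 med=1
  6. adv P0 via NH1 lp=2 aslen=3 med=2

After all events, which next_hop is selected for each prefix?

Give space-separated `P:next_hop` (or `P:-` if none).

Answer: P0:NH0 P1:NH1

Derivation:
Op 1: best P0=- P1=NH1
Op 2: best P0=- P1=NH2
Op 3: best P0=NH0 P1=NH2
Op 4: best P0=NH0 P1=NH2
Op 5: best P0=NH0 P1=NH1
Op 6: best P0=NH0 P1=NH1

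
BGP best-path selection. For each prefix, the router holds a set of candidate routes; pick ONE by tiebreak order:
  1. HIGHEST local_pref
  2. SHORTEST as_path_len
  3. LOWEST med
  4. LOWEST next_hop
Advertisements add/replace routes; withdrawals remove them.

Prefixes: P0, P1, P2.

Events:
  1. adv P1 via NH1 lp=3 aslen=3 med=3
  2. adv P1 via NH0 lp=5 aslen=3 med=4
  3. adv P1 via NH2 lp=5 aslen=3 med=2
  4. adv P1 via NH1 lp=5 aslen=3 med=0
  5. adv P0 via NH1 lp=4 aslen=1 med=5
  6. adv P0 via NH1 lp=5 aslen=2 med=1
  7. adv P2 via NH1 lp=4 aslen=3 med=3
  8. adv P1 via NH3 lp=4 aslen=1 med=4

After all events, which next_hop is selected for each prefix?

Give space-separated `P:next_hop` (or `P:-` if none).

Answer: P0:NH1 P1:NH1 P2:NH1

Derivation:
Op 1: best P0=- P1=NH1 P2=-
Op 2: best P0=- P1=NH0 P2=-
Op 3: best P0=- P1=NH2 P2=-
Op 4: best P0=- P1=NH1 P2=-
Op 5: best P0=NH1 P1=NH1 P2=-
Op 6: best P0=NH1 P1=NH1 P2=-
Op 7: best P0=NH1 P1=NH1 P2=NH1
Op 8: best P0=NH1 P1=NH1 P2=NH1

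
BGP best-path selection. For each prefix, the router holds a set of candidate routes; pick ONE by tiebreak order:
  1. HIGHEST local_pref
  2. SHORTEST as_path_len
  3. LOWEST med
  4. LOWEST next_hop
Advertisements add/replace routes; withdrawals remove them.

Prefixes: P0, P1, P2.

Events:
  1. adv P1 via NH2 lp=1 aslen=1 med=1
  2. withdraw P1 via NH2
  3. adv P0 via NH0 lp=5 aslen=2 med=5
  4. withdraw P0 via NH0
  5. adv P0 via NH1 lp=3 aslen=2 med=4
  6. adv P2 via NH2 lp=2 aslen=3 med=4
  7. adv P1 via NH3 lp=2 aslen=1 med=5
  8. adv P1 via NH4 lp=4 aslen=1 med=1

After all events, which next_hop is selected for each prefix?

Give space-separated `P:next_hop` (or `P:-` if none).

Answer: P0:NH1 P1:NH4 P2:NH2

Derivation:
Op 1: best P0=- P1=NH2 P2=-
Op 2: best P0=- P1=- P2=-
Op 3: best P0=NH0 P1=- P2=-
Op 4: best P0=- P1=- P2=-
Op 5: best P0=NH1 P1=- P2=-
Op 6: best P0=NH1 P1=- P2=NH2
Op 7: best P0=NH1 P1=NH3 P2=NH2
Op 8: best P0=NH1 P1=NH4 P2=NH2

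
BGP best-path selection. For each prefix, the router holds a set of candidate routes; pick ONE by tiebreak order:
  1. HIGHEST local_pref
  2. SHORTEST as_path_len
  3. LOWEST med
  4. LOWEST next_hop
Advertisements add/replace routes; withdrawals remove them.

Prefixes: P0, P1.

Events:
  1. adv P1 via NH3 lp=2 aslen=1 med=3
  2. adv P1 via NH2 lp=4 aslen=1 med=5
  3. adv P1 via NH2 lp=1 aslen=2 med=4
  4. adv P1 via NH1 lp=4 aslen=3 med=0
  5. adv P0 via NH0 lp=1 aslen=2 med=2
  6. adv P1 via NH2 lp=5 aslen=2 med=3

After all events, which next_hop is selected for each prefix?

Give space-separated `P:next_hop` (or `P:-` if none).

Op 1: best P0=- P1=NH3
Op 2: best P0=- P1=NH2
Op 3: best P0=- P1=NH3
Op 4: best P0=- P1=NH1
Op 5: best P0=NH0 P1=NH1
Op 6: best P0=NH0 P1=NH2

Answer: P0:NH0 P1:NH2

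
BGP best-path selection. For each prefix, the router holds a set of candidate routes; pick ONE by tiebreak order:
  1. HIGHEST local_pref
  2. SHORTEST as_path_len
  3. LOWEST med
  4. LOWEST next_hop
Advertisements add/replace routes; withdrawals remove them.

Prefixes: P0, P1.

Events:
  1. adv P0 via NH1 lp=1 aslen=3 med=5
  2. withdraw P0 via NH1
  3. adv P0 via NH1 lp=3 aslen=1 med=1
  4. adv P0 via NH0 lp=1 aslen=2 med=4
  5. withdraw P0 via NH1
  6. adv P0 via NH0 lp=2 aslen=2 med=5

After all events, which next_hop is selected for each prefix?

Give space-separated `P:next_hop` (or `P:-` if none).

Op 1: best P0=NH1 P1=-
Op 2: best P0=- P1=-
Op 3: best P0=NH1 P1=-
Op 4: best P0=NH1 P1=-
Op 5: best P0=NH0 P1=-
Op 6: best P0=NH0 P1=-

Answer: P0:NH0 P1:-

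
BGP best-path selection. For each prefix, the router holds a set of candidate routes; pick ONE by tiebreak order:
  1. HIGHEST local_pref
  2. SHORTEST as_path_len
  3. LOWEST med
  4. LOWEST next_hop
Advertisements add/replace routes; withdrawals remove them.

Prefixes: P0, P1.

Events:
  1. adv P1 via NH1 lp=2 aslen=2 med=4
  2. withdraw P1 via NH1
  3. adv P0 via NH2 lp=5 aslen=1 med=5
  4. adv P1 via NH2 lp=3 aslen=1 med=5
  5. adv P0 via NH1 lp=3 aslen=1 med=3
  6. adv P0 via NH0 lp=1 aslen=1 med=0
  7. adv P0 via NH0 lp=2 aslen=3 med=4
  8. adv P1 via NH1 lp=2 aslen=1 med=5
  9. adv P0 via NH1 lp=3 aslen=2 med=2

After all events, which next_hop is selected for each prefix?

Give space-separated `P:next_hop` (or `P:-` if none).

Answer: P0:NH2 P1:NH2

Derivation:
Op 1: best P0=- P1=NH1
Op 2: best P0=- P1=-
Op 3: best P0=NH2 P1=-
Op 4: best P0=NH2 P1=NH2
Op 5: best P0=NH2 P1=NH2
Op 6: best P0=NH2 P1=NH2
Op 7: best P0=NH2 P1=NH2
Op 8: best P0=NH2 P1=NH2
Op 9: best P0=NH2 P1=NH2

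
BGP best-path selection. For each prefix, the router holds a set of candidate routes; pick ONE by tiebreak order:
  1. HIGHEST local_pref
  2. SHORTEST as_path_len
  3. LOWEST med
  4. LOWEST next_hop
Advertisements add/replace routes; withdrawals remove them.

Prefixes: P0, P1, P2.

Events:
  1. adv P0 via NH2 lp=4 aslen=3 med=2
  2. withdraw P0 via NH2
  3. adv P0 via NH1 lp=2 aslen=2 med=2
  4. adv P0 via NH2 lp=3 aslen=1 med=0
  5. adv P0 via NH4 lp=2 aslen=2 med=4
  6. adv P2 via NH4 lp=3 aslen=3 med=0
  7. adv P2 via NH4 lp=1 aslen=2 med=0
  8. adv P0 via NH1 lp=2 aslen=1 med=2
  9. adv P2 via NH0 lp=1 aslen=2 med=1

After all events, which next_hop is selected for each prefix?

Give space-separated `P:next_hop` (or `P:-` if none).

Op 1: best P0=NH2 P1=- P2=-
Op 2: best P0=- P1=- P2=-
Op 3: best P0=NH1 P1=- P2=-
Op 4: best P0=NH2 P1=- P2=-
Op 5: best P0=NH2 P1=- P2=-
Op 6: best P0=NH2 P1=- P2=NH4
Op 7: best P0=NH2 P1=- P2=NH4
Op 8: best P0=NH2 P1=- P2=NH4
Op 9: best P0=NH2 P1=- P2=NH4

Answer: P0:NH2 P1:- P2:NH4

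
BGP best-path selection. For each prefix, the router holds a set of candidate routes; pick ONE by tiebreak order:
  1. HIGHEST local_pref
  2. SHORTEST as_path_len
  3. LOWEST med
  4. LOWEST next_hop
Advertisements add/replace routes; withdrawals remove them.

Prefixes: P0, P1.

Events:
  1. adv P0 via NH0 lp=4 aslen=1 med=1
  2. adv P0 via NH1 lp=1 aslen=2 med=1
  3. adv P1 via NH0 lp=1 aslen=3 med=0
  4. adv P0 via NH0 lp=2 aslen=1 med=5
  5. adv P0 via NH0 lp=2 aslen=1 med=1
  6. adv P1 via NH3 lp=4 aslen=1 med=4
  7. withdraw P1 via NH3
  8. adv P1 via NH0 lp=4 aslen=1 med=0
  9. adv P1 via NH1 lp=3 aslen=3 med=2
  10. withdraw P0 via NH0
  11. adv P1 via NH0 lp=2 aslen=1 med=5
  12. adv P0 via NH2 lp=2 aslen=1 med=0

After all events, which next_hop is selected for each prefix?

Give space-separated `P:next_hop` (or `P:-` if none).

Op 1: best P0=NH0 P1=-
Op 2: best P0=NH0 P1=-
Op 3: best P0=NH0 P1=NH0
Op 4: best P0=NH0 P1=NH0
Op 5: best P0=NH0 P1=NH0
Op 6: best P0=NH0 P1=NH3
Op 7: best P0=NH0 P1=NH0
Op 8: best P0=NH0 P1=NH0
Op 9: best P0=NH0 P1=NH0
Op 10: best P0=NH1 P1=NH0
Op 11: best P0=NH1 P1=NH1
Op 12: best P0=NH2 P1=NH1

Answer: P0:NH2 P1:NH1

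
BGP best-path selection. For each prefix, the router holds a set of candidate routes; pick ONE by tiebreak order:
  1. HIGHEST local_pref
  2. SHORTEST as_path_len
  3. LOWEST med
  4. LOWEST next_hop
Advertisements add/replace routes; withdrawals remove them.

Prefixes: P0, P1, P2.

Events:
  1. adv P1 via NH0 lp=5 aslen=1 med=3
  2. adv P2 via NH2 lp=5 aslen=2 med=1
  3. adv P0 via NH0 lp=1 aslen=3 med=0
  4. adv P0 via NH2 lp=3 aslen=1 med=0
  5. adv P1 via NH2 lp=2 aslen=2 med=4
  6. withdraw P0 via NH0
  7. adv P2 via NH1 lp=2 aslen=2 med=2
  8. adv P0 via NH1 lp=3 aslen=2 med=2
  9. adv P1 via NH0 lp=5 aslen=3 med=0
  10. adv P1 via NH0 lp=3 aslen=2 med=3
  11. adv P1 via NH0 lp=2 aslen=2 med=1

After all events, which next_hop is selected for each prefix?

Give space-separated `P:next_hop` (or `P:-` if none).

Op 1: best P0=- P1=NH0 P2=-
Op 2: best P0=- P1=NH0 P2=NH2
Op 3: best P0=NH0 P1=NH0 P2=NH2
Op 4: best P0=NH2 P1=NH0 P2=NH2
Op 5: best P0=NH2 P1=NH0 P2=NH2
Op 6: best P0=NH2 P1=NH0 P2=NH2
Op 7: best P0=NH2 P1=NH0 P2=NH2
Op 8: best P0=NH2 P1=NH0 P2=NH2
Op 9: best P0=NH2 P1=NH0 P2=NH2
Op 10: best P0=NH2 P1=NH0 P2=NH2
Op 11: best P0=NH2 P1=NH0 P2=NH2

Answer: P0:NH2 P1:NH0 P2:NH2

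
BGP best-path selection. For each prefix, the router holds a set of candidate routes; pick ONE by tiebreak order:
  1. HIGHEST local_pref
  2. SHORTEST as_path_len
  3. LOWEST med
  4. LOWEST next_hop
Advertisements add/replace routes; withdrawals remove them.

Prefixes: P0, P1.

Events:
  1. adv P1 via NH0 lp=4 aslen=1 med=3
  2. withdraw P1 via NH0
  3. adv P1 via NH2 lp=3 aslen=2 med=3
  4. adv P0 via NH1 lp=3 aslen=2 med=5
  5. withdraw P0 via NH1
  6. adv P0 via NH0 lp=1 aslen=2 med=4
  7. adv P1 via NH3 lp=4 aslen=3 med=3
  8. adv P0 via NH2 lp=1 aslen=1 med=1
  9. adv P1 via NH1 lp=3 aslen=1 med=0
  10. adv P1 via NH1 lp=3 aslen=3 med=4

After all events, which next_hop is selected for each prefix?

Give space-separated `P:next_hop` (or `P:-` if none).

Answer: P0:NH2 P1:NH3

Derivation:
Op 1: best P0=- P1=NH0
Op 2: best P0=- P1=-
Op 3: best P0=- P1=NH2
Op 4: best P0=NH1 P1=NH2
Op 5: best P0=- P1=NH2
Op 6: best P0=NH0 P1=NH2
Op 7: best P0=NH0 P1=NH3
Op 8: best P0=NH2 P1=NH3
Op 9: best P0=NH2 P1=NH3
Op 10: best P0=NH2 P1=NH3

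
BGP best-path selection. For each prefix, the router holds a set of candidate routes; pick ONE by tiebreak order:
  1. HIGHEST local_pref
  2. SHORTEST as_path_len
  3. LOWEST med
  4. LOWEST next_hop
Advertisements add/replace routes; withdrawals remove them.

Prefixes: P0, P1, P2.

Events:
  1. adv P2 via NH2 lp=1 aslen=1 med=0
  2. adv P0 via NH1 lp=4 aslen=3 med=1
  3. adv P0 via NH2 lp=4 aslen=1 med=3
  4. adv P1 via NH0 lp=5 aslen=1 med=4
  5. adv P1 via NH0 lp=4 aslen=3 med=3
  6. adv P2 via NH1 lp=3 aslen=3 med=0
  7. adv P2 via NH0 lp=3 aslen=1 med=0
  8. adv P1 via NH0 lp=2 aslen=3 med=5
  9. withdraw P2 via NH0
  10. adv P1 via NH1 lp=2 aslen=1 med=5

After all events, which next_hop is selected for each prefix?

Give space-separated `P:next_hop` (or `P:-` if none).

Op 1: best P0=- P1=- P2=NH2
Op 2: best P0=NH1 P1=- P2=NH2
Op 3: best P0=NH2 P1=- P2=NH2
Op 4: best P0=NH2 P1=NH0 P2=NH2
Op 5: best P0=NH2 P1=NH0 P2=NH2
Op 6: best P0=NH2 P1=NH0 P2=NH1
Op 7: best P0=NH2 P1=NH0 P2=NH0
Op 8: best P0=NH2 P1=NH0 P2=NH0
Op 9: best P0=NH2 P1=NH0 P2=NH1
Op 10: best P0=NH2 P1=NH1 P2=NH1

Answer: P0:NH2 P1:NH1 P2:NH1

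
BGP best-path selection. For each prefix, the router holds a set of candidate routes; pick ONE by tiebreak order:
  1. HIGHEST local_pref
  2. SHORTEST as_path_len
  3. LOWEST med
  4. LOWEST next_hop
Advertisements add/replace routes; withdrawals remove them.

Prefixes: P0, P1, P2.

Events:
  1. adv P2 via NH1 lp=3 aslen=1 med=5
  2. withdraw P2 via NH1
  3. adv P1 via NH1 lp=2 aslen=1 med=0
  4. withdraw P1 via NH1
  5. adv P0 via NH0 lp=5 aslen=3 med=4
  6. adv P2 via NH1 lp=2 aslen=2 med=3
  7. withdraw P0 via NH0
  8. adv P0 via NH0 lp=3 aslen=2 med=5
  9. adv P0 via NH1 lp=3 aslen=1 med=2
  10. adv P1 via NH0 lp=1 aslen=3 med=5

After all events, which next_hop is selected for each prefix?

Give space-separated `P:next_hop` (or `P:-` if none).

Answer: P0:NH1 P1:NH0 P2:NH1

Derivation:
Op 1: best P0=- P1=- P2=NH1
Op 2: best P0=- P1=- P2=-
Op 3: best P0=- P1=NH1 P2=-
Op 4: best P0=- P1=- P2=-
Op 5: best P0=NH0 P1=- P2=-
Op 6: best P0=NH0 P1=- P2=NH1
Op 7: best P0=- P1=- P2=NH1
Op 8: best P0=NH0 P1=- P2=NH1
Op 9: best P0=NH1 P1=- P2=NH1
Op 10: best P0=NH1 P1=NH0 P2=NH1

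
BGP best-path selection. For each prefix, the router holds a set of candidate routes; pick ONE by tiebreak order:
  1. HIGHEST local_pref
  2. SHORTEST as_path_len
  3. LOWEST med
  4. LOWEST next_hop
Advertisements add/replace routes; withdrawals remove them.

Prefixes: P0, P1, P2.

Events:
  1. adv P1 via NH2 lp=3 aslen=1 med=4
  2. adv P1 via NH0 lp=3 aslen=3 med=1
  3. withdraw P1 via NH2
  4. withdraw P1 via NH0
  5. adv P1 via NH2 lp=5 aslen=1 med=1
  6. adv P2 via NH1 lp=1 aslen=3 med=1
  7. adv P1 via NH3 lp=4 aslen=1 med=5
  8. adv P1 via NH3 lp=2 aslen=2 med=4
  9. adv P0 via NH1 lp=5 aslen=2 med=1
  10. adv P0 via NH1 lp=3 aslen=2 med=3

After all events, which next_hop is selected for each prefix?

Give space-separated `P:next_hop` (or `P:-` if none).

Op 1: best P0=- P1=NH2 P2=-
Op 2: best P0=- P1=NH2 P2=-
Op 3: best P0=- P1=NH0 P2=-
Op 4: best P0=- P1=- P2=-
Op 5: best P0=- P1=NH2 P2=-
Op 6: best P0=- P1=NH2 P2=NH1
Op 7: best P0=- P1=NH2 P2=NH1
Op 8: best P0=- P1=NH2 P2=NH1
Op 9: best P0=NH1 P1=NH2 P2=NH1
Op 10: best P0=NH1 P1=NH2 P2=NH1

Answer: P0:NH1 P1:NH2 P2:NH1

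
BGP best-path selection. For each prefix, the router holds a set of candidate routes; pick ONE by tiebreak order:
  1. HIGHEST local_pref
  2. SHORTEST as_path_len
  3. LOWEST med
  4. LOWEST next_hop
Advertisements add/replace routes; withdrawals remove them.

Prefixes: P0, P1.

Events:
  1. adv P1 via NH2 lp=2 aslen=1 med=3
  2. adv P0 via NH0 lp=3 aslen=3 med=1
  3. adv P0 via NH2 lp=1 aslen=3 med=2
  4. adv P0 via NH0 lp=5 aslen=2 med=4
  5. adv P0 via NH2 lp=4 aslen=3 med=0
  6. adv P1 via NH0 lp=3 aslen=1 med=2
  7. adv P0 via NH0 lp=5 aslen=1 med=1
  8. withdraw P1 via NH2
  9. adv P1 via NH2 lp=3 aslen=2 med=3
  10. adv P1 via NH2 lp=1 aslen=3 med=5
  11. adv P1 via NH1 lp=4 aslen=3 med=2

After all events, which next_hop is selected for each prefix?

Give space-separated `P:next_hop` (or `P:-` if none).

Op 1: best P0=- P1=NH2
Op 2: best P0=NH0 P1=NH2
Op 3: best P0=NH0 P1=NH2
Op 4: best P0=NH0 P1=NH2
Op 5: best P0=NH0 P1=NH2
Op 6: best P0=NH0 P1=NH0
Op 7: best P0=NH0 P1=NH0
Op 8: best P0=NH0 P1=NH0
Op 9: best P0=NH0 P1=NH0
Op 10: best P0=NH0 P1=NH0
Op 11: best P0=NH0 P1=NH1

Answer: P0:NH0 P1:NH1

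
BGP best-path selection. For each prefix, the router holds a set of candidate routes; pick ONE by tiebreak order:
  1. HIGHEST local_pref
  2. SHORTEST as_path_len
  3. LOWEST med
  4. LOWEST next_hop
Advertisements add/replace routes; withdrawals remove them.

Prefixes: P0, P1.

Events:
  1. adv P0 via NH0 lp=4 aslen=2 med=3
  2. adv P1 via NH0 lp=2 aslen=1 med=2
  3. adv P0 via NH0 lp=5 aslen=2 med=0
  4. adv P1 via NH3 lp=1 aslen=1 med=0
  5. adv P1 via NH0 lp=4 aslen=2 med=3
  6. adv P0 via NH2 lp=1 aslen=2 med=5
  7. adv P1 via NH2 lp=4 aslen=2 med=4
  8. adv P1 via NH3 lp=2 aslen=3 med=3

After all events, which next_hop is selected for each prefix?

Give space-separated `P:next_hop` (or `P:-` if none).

Op 1: best P0=NH0 P1=-
Op 2: best P0=NH0 P1=NH0
Op 3: best P0=NH0 P1=NH0
Op 4: best P0=NH0 P1=NH0
Op 5: best P0=NH0 P1=NH0
Op 6: best P0=NH0 P1=NH0
Op 7: best P0=NH0 P1=NH0
Op 8: best P0=NH0 P1=NH0

Answer: P0:NH0 P1:NH0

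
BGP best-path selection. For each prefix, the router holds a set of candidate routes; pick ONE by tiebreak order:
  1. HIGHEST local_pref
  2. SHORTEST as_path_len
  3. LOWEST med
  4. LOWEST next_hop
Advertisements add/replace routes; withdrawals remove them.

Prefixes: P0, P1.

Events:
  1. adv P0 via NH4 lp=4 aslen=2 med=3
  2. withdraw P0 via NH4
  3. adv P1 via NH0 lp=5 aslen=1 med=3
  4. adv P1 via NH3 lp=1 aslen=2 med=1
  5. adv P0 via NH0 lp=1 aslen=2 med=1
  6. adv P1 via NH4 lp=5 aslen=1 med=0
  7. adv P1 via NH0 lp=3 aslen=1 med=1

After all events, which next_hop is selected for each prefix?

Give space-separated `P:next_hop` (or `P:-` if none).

Answer: P0:NH0 P1:NH4

Derivation:
Op 1: best P0=NH4 P1=-
Op 2: best P0=- P1=-
Op 3: best P0=- P1=NH0
Op 4: best P0=- P1=NH0
Op 5: best P0=NH0 P1=NH0
Op 6: best P0=NH0 P1=NH4
Op 7: best P0=NH0 P1=NH4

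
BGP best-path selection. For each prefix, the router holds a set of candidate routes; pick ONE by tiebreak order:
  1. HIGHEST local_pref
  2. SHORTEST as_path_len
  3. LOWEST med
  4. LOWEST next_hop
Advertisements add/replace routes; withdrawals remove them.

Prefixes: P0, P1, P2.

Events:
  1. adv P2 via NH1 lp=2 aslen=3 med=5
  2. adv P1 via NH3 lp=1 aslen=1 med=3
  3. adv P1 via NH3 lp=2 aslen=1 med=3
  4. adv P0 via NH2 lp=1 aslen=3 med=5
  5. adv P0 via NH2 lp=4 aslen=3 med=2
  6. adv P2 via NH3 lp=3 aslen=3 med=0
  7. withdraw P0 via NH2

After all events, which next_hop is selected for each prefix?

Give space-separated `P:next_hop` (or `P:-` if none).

Op 1: best P0=- P1=- P2=NH1
Op 2: best P0=- P1=NH3 P2=NH1
Op 3: best P0=- P1=NH3 P2=NH1
Op 4: best P0=NH2 P1=NH3 P2=NH1
Op 5: best P0=NH2 P1=NH3 P2=NH1
Op 6: best P0=NH2 P1=NH3 P2=NH3
Op 7: best P0=- P1=NH3 P2=NH3

Answer: P0:- P1:NH3 P2:NH3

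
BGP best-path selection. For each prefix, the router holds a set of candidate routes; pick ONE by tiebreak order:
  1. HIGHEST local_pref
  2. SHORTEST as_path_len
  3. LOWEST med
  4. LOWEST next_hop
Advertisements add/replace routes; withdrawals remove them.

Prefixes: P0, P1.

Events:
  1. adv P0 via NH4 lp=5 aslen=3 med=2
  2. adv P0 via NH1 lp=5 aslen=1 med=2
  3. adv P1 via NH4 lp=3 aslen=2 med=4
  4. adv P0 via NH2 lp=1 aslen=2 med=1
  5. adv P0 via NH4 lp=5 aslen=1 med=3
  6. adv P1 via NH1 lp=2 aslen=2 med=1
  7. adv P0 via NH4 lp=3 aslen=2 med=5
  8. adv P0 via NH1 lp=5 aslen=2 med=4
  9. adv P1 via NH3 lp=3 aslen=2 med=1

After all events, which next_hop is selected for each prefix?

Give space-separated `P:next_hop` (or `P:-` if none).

Op 1: best P0=NH4 P1=-
Op 2: best P0=NH1 P1=-
Op 3: best P0=NH1 P1=NH4
Op 4: best P0=NH1 P1=NH4
Op 5: best P0=NH1 P1=NH4
Op 6: best P0=NH1 P1=NH4
Op 7: best P0=NH1 P1=NH4
Op 8: best P0=NH1 P1=NH4
Op 9: best P0=NH1 P1=NH3

Answer: P0:NH1 P1:NH3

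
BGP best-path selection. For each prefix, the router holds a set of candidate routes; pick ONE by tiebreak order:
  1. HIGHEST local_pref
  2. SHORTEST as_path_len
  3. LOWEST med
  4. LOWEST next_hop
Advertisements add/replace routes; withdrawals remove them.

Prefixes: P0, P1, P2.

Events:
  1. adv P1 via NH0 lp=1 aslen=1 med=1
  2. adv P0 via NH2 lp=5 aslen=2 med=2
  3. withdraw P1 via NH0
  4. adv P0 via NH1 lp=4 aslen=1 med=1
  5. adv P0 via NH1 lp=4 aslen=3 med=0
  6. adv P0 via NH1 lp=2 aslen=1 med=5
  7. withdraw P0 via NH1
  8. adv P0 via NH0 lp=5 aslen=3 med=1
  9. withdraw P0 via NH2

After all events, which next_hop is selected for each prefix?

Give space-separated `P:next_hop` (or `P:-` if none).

Op 1: best P0=- P1=NH0 P2=-
Op 2: best P0=NH2 P1=NH0 P2=-
Op 3: best P0=NH2 P1=- P2=-
Op 4: best P0=NH2 P1=- P2=-
Op 5: best P0=NH2 P1=- P2=-
Op 6: best P0=NH2 P1=- P2=-
Op 7: best P0=NH2 P1=- P2=-
Op 8: best P0=NH2 P1=- P2=-
Op 9: best P0=NH0 P1=- P2=-

Answer: P0:NH0 P1:- P2:-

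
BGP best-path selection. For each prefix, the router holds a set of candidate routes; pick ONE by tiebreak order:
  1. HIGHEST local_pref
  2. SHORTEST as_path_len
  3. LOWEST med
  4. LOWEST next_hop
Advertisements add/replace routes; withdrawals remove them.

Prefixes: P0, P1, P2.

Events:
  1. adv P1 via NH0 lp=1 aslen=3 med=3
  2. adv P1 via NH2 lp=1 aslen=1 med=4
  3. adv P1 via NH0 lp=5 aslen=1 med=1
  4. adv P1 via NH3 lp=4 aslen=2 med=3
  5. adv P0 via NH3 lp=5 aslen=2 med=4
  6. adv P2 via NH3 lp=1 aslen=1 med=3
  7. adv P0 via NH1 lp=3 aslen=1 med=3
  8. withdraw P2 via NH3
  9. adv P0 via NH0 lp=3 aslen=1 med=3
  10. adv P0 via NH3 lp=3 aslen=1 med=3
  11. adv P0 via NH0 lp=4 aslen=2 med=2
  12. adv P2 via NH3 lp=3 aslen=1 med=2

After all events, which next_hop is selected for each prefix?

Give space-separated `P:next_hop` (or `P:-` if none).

Answer: P0:NH0 P1:NH0 P2:NH3

Derivation:
Op 1: best P0=- P1=NH0 P2=-
Op 2: best P0=- P1=NH2 P2=-
Op 3: best P0=- P1=NH0 P2=-
Op 4: best P0=- P1=NH0 P2=-
Op 5: best P0=NH3 P1=NH0 P2=-
Op 6: best P0=NH3 P1=NH0 P2=NH3
Op 7: best P0=NH3 P1=NH0 P2=NH3
Op 8: best P0=NH3 P1=NH0 P2=-
Op 9: best P0=NH3 P1=NH0 P2=-
Op 10: best P0=NH0 P1=NH0 P2=-
Op 11: best P0=NH0 P1=NH0 P2=-
Op 12: best P0=NH0 P1=NH0 P2=NH3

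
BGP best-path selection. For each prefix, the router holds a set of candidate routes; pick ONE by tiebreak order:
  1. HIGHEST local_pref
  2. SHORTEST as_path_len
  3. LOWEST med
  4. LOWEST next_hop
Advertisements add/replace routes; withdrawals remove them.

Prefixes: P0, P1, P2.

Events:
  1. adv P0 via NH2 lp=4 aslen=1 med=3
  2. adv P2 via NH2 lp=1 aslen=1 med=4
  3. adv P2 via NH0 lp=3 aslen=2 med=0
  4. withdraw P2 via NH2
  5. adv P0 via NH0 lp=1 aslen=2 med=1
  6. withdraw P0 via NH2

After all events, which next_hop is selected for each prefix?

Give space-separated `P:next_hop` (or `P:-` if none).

Answer: P0:NH0 P1:- P2:NH0

Derivation:
Op 1: best P0=NH2 P1=- P2=-
Op 2: best P0=NH2 P1=- P2=NH2
Op 3: best P0=NH2 P1=- P2=NH0
Op 4: best P0=NH2 P1=- P2=NH0
Op 5: best P0=NH2 P1=- P2=NH0
Op 6: best P0=NH0 P1=- P2=NH0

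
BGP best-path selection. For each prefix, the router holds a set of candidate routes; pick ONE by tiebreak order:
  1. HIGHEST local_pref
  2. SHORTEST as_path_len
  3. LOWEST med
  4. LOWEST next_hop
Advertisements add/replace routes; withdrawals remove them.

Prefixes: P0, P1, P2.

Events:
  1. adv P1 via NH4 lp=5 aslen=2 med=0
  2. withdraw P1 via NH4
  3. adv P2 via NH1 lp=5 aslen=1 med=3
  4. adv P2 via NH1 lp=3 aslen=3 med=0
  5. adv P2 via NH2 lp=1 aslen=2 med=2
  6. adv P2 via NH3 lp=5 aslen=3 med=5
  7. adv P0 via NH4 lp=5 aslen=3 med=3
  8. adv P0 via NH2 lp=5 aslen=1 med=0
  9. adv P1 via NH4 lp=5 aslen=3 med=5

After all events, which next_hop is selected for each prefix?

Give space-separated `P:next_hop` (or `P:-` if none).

Answer: P0:NH2 P1:NH4 P2:NH3

Derivation:
Op 1: best P0=- P1=NH4 P2=-
Op 2: best P0=- P1=- P2=-
Op 3: best P0=- P1=- P2=NH1
Op 4: best P0=- P1=- P2=NH1
Op 5: best P0=- P1=- P2=NH1
Op 6: best P0=- P1=- P2=NH3
Op 7: best P0=NH4 P1=- P2=NH3
Op 8: best P0=NH2 P1=- P2=NH3
Op 9: best P0=NH2 P1=NH4 P2=NH3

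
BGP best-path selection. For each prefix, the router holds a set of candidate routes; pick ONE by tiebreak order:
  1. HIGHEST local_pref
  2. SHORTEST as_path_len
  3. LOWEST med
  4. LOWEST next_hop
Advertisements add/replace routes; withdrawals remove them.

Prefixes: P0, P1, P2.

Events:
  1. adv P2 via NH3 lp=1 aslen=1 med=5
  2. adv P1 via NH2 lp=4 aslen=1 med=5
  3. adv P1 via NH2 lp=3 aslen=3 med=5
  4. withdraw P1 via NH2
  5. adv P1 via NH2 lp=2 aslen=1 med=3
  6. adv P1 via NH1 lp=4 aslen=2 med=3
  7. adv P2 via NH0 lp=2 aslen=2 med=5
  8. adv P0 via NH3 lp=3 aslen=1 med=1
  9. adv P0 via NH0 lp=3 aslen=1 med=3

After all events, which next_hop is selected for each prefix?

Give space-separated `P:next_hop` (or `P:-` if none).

Op 1: best P0=- P1=- P2=NH3
Op 2: best P0=- P1=NH2 P2=NH3
Op 3: best P0=- P1=NH2 P2=NH3
Op 4: best P0=- P1=- P2=NH3
Op 5: best P0=- P1=NH2 P2=NH3
Op 6: best P0=- P1=NH1 P2=NH3
Op 7: best P0=- P1=NH1 P2=NH0
Op 8: best P0=NH3 P1=NH1 P2=NH0
Op 9: best P0=NH3 P1=NH1 P2=NH0

Answer: P0:NH3 P1:NH1 P2:NH0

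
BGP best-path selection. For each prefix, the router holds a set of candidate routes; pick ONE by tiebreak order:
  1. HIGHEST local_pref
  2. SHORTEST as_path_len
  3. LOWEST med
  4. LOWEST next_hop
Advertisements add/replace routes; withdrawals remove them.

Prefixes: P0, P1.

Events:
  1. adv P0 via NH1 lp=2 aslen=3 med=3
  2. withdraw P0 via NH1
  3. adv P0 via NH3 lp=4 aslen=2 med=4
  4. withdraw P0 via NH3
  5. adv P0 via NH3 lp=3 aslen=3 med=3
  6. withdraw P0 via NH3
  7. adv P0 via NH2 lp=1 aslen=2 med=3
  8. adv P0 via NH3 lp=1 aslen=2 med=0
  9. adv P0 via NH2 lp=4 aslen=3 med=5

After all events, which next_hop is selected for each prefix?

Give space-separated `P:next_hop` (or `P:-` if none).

Op 1: best P0=NH1 P1=-
Op 2: best P0=- P1=-
Op 3: best P0=NH3 P1=-
Op 4: best P0=- P1=-
Op 5: best P0=NH3 P1=-
Op 6: best P0=- P1=-
Op 7: best P0=NH2 P1=-
Op 8: best P0=NH3 P1=-
Op 9: best P0=NH2 P1=-

Answer: P0:NH2 P1:-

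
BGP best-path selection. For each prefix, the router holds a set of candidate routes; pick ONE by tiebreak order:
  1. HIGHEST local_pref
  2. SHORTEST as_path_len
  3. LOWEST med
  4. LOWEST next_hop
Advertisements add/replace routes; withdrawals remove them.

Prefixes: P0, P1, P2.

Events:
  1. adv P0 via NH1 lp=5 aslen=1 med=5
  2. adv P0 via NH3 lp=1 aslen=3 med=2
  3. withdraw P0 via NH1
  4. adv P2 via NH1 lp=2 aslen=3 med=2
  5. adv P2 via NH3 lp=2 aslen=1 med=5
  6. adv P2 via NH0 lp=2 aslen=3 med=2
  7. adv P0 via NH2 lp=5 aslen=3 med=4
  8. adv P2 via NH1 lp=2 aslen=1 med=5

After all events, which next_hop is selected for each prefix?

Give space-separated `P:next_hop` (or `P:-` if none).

Answer: P0:NH2 P1:- P2:NH1

Derivation:
Op 1: best P0=NH1 P1=- P2=-
Op 2: best P0=NH1 P1=- P2=-
Op 3: best P0=NH3 P1=- P2=-
Op 4: best P0=NH3 P1=- P2=NH1
Op 5: best P0=NH3 P1=- P2=NH3
Op 6: best P0=NH3 P1=- P2=NH3
Op 7: best P0=NH2 P1=- P2=NH3
Op 8: best P0=NH2 P1=- P2=NH1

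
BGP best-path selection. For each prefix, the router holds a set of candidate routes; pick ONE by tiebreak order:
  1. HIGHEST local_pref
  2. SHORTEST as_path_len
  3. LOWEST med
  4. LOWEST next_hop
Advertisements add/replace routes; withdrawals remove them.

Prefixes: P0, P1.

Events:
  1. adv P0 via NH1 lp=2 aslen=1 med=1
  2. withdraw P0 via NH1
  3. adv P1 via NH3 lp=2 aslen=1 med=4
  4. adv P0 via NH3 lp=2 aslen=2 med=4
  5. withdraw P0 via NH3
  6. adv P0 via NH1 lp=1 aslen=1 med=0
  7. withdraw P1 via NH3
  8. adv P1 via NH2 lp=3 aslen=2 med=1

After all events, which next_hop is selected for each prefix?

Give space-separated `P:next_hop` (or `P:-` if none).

Op 1: best P0=NH1 P1=-
Op 2: best P0=- P1=-
Op 3: best P0=- P1=NH3
Op 4: best P0=NH3 P1=NH3
Op 5: best P0=- P1=NH3
Op 6: best P0=NH1 P1=NH3
Op 7: best P0=NH1 P1=-
Op 8: best P0=NH1 P1=NH2

Answer: P0:NH1 P1:NH2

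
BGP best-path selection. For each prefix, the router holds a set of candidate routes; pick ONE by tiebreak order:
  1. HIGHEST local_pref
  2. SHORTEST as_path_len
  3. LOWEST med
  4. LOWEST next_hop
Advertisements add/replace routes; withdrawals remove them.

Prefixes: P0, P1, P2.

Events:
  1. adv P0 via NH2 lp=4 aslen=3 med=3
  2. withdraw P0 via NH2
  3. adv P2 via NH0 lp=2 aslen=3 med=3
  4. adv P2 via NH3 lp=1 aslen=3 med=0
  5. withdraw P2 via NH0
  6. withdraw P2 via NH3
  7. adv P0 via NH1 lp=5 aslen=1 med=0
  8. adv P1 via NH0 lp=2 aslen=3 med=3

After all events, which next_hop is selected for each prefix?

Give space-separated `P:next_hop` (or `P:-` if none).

Op 1: best P0=NH2 P1=- P2=-
Op 2: best P0=- P1=- P2=-
Op 3: best P0=- P1=- P2=NH0
Op 4: best P0=- P1=- P2=NH0
Op 5: best P0=- P1=- P2=NH3
Op 6: best P0=- P1=- P2=-
Op 7: best P0=NH1 P1=- P2=-
Op 8: best P0=NH1 P1=NH0 P2=-

Answer: P0:NH1 P1:NH0 P2:-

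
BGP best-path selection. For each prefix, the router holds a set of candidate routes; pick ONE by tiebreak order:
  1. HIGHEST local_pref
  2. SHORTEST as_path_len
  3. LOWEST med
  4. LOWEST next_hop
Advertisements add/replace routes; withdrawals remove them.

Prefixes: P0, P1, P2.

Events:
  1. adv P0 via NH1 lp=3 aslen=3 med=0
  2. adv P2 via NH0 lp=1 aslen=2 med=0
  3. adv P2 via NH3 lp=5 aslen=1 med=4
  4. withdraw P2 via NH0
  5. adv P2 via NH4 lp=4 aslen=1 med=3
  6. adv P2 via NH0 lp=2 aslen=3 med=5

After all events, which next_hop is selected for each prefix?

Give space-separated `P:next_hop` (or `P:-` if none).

Answer: P0:NH1 P1:- P2:NH3

Derivation:
Op 1: best P0=NH1 P1=- P2=-
Op 2: best P0=NH1 P1=- P2=NH0
Op 3: best P0=NH1 P1=- P2=NH3
Op 4: best P0=NH1 P1=- P2=NH3
Op 5: best P0=NH1 P1=- P2=NH3
Op 6: best P0=NH1 P1=- P2=NH3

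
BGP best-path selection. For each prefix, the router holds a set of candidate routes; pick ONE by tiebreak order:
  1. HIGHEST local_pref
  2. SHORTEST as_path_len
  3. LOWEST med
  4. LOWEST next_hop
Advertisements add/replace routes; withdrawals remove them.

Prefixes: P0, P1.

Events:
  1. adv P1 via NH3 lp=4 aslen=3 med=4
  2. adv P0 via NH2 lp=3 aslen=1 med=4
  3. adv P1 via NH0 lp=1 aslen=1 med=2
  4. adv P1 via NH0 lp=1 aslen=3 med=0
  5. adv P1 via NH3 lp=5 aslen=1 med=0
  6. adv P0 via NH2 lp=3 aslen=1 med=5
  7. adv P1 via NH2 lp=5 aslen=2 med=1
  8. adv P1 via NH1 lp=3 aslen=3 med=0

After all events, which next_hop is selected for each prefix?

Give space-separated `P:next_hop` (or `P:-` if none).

Answer: P0:NH2 P1:NH3

Derivation:
Op 1: best P0=- P1=NH3
Op 2: best P0=NH2 P1=NH3
Op 3: best P0=NH2 P1=NH3
Op 4: best P0=NH2 P1=NH3
Op 5: best P0=NH2 P1=NH3
Op 6: best P0=NH2 P1=NH3
Op 7: best P0=NH2 P1=NH3
Op 8: best P0=NH2 P1=NH3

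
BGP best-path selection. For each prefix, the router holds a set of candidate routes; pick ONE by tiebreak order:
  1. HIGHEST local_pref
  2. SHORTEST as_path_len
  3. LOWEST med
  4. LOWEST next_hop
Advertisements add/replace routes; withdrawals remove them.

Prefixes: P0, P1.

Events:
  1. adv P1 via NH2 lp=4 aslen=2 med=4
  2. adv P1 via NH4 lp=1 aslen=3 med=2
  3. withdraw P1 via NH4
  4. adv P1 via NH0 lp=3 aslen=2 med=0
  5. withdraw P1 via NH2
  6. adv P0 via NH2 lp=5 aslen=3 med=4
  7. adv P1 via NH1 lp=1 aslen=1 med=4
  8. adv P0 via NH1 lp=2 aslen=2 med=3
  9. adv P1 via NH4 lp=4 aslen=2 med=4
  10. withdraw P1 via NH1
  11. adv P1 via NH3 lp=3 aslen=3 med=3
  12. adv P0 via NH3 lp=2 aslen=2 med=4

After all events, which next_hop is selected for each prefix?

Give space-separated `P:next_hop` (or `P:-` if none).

Answer: P0:NH2 P1:NH4

Derivation:
Op 1: best P0=- P1=NH2
Op 2: best P0=- P1=NH2
Op 3: best P0=- P1=NH2
Op 4: best P0=- P1=NH2
Op 5: best P0=- P1=NH0
Op 6: best P0=NH2 P1=NH0
Op 7: best P0=NH2 P1=NH0
Op 8: best P0=NH2 P1=NH0
Op 9: best P0=NH2 P1=NH4
Op 10: best P0=NH2 P1=NH4
Op 11: best P0=NH2 P1=NH4
Op 12: best P0=NH2 P1=NH4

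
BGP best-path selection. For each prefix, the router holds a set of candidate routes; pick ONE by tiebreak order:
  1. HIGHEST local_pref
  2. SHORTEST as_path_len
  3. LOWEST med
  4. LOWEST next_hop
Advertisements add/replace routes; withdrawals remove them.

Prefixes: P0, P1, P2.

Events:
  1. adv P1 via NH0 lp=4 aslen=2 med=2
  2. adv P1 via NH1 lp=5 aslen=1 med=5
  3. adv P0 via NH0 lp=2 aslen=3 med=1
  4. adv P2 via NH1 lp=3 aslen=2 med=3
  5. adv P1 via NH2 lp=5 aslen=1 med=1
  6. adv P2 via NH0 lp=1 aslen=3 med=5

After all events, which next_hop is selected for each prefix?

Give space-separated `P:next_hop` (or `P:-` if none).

Op 1: best P0=- P1=NH0 P2=-
Op 2: best P0=- P1=NH1 P2=-
Op 3: best P0=NH0 P1=NH1 P2=-
Op 4: best P0=NH0 P1=NH1 P2=NH1
Op 5: best P0=NH0 P1=NH2 P2=NH1
Op 6: best P0=NH0 P1=NH2 P2=NH1

Answer: P0:NH0 P1:NH2 P2:NH1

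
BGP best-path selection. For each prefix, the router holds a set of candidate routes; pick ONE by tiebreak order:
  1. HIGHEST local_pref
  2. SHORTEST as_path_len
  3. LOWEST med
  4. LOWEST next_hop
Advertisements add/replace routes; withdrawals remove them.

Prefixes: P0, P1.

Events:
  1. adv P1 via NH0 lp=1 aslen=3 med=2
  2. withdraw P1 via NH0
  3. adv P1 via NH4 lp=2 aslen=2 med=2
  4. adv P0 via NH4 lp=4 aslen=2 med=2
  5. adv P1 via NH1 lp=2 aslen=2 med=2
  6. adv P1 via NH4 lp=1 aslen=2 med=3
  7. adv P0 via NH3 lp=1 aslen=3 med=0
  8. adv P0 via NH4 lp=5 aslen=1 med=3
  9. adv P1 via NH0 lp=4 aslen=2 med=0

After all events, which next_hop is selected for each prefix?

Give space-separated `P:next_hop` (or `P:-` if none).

Answer: P0:NH4 P1:NH0

Derivation:
Op 1: best P0=- P1=NH0
Op 2: best P0=- P1=-
Op 3: best P0=- P1=NH4
Op 4: best P0=NH4 P1=NH4
Op 5: best P0=NH4 P1=NH1
Op 6: best P0=NH4 P1=NH1
Op 7: best P0=NH4 P1=NH1
Op 8: best P0=NH4 P1=NH1
Op 9: best P0=NH4 P1=NH0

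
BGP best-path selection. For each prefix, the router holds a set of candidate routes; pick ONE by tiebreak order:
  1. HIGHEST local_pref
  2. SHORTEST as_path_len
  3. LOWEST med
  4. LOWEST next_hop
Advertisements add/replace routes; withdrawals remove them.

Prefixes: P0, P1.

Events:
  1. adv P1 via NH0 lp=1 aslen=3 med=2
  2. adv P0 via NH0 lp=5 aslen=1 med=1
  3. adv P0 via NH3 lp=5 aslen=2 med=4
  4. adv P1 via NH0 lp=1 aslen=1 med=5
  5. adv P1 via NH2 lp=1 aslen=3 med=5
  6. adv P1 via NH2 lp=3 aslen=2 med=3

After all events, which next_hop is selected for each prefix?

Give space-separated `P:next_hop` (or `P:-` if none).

Op 1: best P0=- P1=NH0
Op 2: best P0=NH0 P1=NH0
Op 3: best P0=NH0 P1=NH0
Op 4: best P0=NH0 P1=NH0
Op 5: best P0=NH0 P1=NH0
Op 6: best P0=NH0 P1=NH2

Answer: P0:NH0 P1:NH2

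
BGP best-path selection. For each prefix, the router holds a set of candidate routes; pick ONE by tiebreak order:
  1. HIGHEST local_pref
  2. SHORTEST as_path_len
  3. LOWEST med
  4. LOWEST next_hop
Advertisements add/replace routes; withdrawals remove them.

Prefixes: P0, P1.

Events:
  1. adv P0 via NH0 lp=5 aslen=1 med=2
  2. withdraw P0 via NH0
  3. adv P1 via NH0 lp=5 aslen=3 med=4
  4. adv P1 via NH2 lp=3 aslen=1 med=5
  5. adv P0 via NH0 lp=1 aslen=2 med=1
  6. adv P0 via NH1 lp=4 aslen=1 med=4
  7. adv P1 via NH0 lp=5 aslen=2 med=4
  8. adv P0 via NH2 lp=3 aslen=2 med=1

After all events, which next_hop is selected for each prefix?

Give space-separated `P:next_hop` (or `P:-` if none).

Op 1: best P0=NH0 P1=-
Op 2: best P0=- P1=-
Op 3: best P0=- P1=NH0
Op 4: best P0=- P1=NH0
Op 5: best P0=NH0 P1=NH0
Op 6: best P0=NH1 P1=NH0
Op 7: best P0=NH1 P1=NH0
Op 8: best P0=NH1 P1=NH0

Answer: P0:NH1 P1:NH0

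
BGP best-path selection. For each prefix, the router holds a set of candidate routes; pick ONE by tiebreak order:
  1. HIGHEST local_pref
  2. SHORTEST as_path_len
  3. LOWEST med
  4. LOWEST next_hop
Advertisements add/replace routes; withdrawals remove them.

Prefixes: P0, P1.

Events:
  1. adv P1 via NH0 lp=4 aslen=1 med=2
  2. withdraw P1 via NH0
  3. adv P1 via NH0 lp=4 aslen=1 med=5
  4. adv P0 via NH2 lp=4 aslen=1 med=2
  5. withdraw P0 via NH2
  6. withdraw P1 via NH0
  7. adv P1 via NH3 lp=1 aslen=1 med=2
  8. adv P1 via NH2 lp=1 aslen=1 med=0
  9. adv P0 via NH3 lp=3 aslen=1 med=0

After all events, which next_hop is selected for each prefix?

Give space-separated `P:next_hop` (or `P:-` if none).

Answer: P0:NH3 P1:NH2

Derivation:
Op 1: best P0=- P1=NH0
Op 2: best P0=- P1=-
Op 3: best P0=- P1=NH0
Op 4: best P0=NH2 P1=NH0
Op 5: best P0=- P1=NH0
Op 6: best P0=- P1=-
Op 7: best P0=- P1=NH3
Op 8: best P0=- P1=NH2
Op 9: best P0=NH3 P1=NH2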